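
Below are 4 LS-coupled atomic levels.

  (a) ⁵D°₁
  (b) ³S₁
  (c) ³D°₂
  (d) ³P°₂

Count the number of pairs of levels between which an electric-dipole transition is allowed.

(a)–(b): forbidden (ΔS, ΔL).
(a)–(c): forbidden (parity, ΔS).
(a)–(d): forbidden (parity, ΔS).
(b)–(c): forbidden (ΔL).
(b)–(d): allowed.
(c)–(d): forbidden (parity).
Allowed pairs: 1 of 6.

1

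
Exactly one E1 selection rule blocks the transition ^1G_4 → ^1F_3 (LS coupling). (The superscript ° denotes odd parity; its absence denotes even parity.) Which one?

Initial level: S=0, L=4, J=4, parity even. Final level: S=0, L=3, J=3, parity even.
Parity must change: even → even — fails.
ΔS = 0: S: 0 → 0 — ok.
ΔL = 0, ±1 (not L=0↔0): L: 4 → 3, ΔL = -1 — ok.
ΔJ = 0, ±1 (not J=0↔0): J: 4 → 3, ΔJ = -1 — ok.

parity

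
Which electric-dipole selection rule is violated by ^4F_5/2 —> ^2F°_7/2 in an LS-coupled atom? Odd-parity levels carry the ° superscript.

Reading off the term symbols: S 3/2→1/2, L 3→3, J 5/2→7/2, parity even→odd.
Parity must change: even → odd — ok.
ΔS = 0: S: 3/2 → 1/2 — fails.
ΔL = 0, ±1 (not L=0↔0): L: 3 → 3, ΔL = +0 — ok.
ΔJ = 0, ±1 (not J=0↔0): J: 5/2 → 7/2, ΔJ = +1 — ok.

the ΔS = 0 rule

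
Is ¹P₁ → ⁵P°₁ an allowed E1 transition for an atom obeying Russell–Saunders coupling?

forbidden

Reading off the term symbols: S 0→2, L 1→1, J 1→1, parity even→odd.
Parity must change: even → odd — satisfied.
ΔJ = 0, ±1 (not J=0↔0): J: 1 → 1, ΔJ = +0 — satisfied.
ΔS = 0: S: 0 → 2 — violated.
ΔL = 0, ±1 (not L=0↔0): L: 1 → 1, ΔL = +0 — satisfied.
Rule(s) violated: ΔS.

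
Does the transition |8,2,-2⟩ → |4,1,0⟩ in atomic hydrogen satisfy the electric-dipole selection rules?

l: 2 → 1 (Δl = -1). Δl = ±1 passes.
m_l: -2 → 0 (Δm_l = +2). |Δm_l| ≤ 1 fails.
The transition is electric-dipole forbidden.

forbidden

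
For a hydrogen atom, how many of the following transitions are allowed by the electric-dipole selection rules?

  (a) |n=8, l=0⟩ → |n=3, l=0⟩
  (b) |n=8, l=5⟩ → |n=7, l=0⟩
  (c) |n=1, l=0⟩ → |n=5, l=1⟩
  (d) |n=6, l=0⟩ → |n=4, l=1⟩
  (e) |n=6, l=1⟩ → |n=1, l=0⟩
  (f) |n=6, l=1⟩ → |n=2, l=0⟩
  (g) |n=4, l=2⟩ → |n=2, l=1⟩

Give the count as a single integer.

5

(a) forbidden — Δl = +0 (E1 requires Δl = ±1)
(b) forbidden — Δl = -5 (E1 requires Δl = ±1)
(c) allowed
(d) allowed
(e) allowed
(f) allowed
(g) allowed
Total allowed: 5 of 7.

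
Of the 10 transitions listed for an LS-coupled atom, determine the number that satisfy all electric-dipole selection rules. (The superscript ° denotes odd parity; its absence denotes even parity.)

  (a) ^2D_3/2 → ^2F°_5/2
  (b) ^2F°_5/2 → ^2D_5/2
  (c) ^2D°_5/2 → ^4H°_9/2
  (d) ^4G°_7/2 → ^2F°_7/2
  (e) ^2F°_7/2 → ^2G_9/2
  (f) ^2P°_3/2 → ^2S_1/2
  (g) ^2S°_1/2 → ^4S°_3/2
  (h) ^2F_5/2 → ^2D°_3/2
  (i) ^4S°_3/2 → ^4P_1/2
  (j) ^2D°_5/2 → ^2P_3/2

7

(a) allowed
(b) allowed
(c) forbidden (parity, ΔS, ΔL, ΔJ fail)
(d) forbidden (parity, ΔS fail)
(e) allowed
(f) allowed
(g) forbidden (parity, ΔS, ΔL fail)
(h) allowed
(i) allowed
(j) allowed
Total allowed: 7 of 10.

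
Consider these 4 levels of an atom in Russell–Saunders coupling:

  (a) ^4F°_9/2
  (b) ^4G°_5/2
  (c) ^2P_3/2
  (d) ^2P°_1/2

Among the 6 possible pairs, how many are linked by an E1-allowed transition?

1

(a)–(b): forbidden (parity, ΔJ).
(a)–(c): forbidden (ΔS, ΔL, ΔJ).
(a)–(d): forbidden (parity, ΔS, ΔL, ΔJ).
(b)–(c): forbidden (ΔS, ΔL).
(b)–(d): forbidden (parity, ΔS, ΔL, ΔJ).
(c)–(d): allowed.
Allowed pairs: 1 of 6.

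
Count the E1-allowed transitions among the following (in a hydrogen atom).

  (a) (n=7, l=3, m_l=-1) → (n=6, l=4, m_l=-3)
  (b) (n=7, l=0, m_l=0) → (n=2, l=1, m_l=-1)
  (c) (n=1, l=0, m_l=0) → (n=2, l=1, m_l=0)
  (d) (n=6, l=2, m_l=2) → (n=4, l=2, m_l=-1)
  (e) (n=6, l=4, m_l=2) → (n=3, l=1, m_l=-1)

2

(a) forbidden — Δm_l = -2 (E1 requires Δm_l = 0, ±1)
(b) allowed
(c) allowed
(d) forbidden — Δl = +0 (E1 requires Δl = ±1); Δm_l = -3 (E1 requires Δm_l = 0, ±1)
(e) forbidden — Δl = -3 (E1 requires Δl = ±1); Δm_l = -3 (E1 requires Δm_l = 0, ±1)
Total allowed: 2 of 5.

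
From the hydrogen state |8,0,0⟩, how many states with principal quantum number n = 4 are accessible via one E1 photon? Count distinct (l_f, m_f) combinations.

3

E1 requires Δl = ±1, so l_f ∈ {-1, 1}; with 0 ≤ l_f ≤ n_f−1 = 3, the allowed l_f values are {1}.
For l_f = 1: m_f ∈ {m_i−1, m_i, m_i+1} ∩ [−1, 1] = {-1, 0, 1} → 3 states.
Total: 3.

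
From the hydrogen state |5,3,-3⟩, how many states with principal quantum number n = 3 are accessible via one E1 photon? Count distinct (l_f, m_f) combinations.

E1 requires Δl = ±1, so l_f ∈ {2, 4}; with 0 ≤ l_f ≤ n_f−1 = 2, the allowed l_f values are {2}.
For l_f = 2: m_f ∈ {m_i−1, m_i, m_i+1} ∩ [−2, 2] = {-2} → 1 state.
Total: 1.

1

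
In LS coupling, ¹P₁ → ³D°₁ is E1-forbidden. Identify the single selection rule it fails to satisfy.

the ΔS = 0 rule

Reading off the term symbols: S 0→1, L 1→2, J 1→1, parity even→odd.
Parity must change: even → odd — ✓.
ΔS = 0: S: 0 → 1 — ✗.
ΔL = 0, ±1 (not L=0↔0): L: 1 → 2, ΔL = +1 — ✓.
ΔJ = 0, ±1 (not J=0↔0): J: 1 → 1, ΔJ = +0 — ✓.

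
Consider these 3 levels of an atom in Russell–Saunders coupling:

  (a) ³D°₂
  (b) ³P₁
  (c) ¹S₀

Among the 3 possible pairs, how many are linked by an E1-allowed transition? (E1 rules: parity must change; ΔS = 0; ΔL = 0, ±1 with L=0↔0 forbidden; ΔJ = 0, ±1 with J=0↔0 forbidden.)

(a)–(b): allowed.
(a)–(c): forbidden (ΔS, ΔL, ΔJ).
(b)–(c): forbidden (parity, ΔS).
Allowed pairs: 1 of 3.

1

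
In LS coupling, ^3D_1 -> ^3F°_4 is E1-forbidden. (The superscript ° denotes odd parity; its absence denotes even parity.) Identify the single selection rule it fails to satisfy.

the ΔJ = 0, ±1 rule

Initial level: S=1, L=2, J=1, parity even. Final level: S=1, L=3, J=4, parity odd.
Parity must change: even → odd — satisfied.
ΔS = 0: S: 1 → 1 — satisfied.
ΔL = 0, ±1 (not L=0↔0): L: 2 → 3, ΔL = +1 — satisfied.
ΔJ = 0, ±1 (not J=0↔0): J: 1 → 4, ΔJ = +3 — violated.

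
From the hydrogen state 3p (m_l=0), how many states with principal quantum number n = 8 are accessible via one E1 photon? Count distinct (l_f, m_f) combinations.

4

E1 requires Δl = ±1, so l_f ∈ {0, 2}; with 0 ≤ l_f ≤ n_f−1 = 7, the allowed l_f values are {0, 2}.
For l_f = 0: m_f ∈ {m_i−1, m_i, m_i+1} ∩ [−0, 0] = {0} → 1 state.
For l_f = 2: m_f ∈ {m_i−1, m_i, m_i+1} ∩ [−2, 2] = {-1, 0, 1} → 3 states.
Total: 4.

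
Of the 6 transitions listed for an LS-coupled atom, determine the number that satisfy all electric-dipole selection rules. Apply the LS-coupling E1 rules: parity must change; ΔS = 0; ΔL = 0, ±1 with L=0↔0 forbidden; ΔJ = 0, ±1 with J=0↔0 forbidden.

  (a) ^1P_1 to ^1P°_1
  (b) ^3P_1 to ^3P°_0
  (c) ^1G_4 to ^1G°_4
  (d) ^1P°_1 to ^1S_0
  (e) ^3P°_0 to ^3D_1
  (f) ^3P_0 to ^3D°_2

5

(a) allowed
(b) allowed
(c) allowed
(d) allowed
(e) allowed
(f) forbidden (ΔJ fails)
Total allowed: 5 of 6.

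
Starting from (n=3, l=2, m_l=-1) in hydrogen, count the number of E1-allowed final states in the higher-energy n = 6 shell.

E1 requires Δl = ±1, so l_f ∈ {1, 3}; with 0 ≤ l_f ≤ n_f−1 = 5, the allowed l_f values are {1, 3}.
For l_f = 1: m_f ∈ {m_i−1, m_i, m_i+1} ∩ [−1, 1] = {-1, 0} → 2 states.
For l_f = 3: m_f ∈ {m_i−1, m_i, m_i+1} ∩ [−3, 3] = {-2, -1, 0} → 3 states.
Total: 5.

5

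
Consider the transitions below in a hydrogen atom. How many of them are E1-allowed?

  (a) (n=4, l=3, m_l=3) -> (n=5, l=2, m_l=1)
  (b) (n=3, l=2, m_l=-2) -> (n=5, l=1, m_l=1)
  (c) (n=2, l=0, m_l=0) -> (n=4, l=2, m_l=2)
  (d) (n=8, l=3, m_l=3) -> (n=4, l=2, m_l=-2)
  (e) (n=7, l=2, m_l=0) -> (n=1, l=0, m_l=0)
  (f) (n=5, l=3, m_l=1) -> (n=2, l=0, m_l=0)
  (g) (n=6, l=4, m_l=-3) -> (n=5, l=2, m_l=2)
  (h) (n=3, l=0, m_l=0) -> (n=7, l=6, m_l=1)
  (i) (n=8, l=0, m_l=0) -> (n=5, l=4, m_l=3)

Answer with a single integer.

0

(a) forbidden — Δm_l = -2 (E1 requires Δm_l = 0, ±1)
(b) forbidden — Δm_l = +3 (E1 requires Δm_l = 0, ±1)
(c) forbidden — Δl = +2 (E1 requires Δl = ±1); Δm_l = +2 (E1 requires Δm_l = 0, ±1)
(d) forbidden — Δm_l = -5 (E1 requires Δm_l = 0, ±1)
(e) forbidden — Δl = -2 (E1 requires Δl = ±1)
(f) forbidden — Δl = -3 (E1 requires Δl = ±1)
(g) forbidden — Δl = -2 (E1 requires Δl = ±1); Δm_l = +5 (E1 requires Δm_l = 0, ±1)
(h) forbidden — Δl = +6 (E1 requires Δl = ±1)
(i) forbidden — Δl = +4 (E1 requires Δl = ±1); Δm_l = +3 (E1 requires Δm_l = 0, ±1)
Total allowed: 0 of 9.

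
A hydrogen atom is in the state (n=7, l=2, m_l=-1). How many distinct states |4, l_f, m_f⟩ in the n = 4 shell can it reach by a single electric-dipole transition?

5

E1 requires Δl = ±1, so l_f ∈ {1, 3}; with 0 ≤ l_f ≤ n_f−1 = 3, the allowed l_f values are {1, 3}.
For l_f = 1: m_f ∈ {m_i−1, m_i, m_i+1} ∩ [−1, 1] = {-1, 0} → 2 states.
For l_f = 3: m_f ∈ {m_i−1, m_i, m_i+1} ∩ [−3, 3] = {-2, -1, 0} → 3 states.
Total: 5.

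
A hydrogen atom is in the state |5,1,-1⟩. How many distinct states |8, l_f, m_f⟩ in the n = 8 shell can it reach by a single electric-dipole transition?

E1 requires Δl = ±1, so l_f ∈ {0, 2}; with 0 ≤ l_f ≤ n_f−1 = 7, the allowed l_f values are {0, 2}.
For l_f = 0: m_f ∈ {m_i−1, m_i, m_i+1} ∩ [−0, 0] = {0} → 1 state.
For l_f = 2: m_f ∈ {m_i−1, m_i, m_i+1} ∩ [−2, 2] = {-2, -1, 0} → 3 states.
Total: 4.

4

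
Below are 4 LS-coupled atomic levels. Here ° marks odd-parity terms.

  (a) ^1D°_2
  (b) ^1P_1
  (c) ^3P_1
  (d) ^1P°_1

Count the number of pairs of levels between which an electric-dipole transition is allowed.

(a)–(b): allowed.
(a)–(c): forbidden (ΔS).
(a)–(d): forbidden (parity).
(b)–(c): forbidden (parity, ΔS).
(b)–(d): allowed.
(c)–(d): forbidden (ΔS).
Allowed pairs: 2 of 6.

2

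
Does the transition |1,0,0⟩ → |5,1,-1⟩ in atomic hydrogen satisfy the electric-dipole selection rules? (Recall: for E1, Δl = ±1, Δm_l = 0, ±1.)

allowed

Δl = 1 − 0 = +1; the E1 rule Δl = ±1 is ✓.
Δm_l = -1 − (0) = -1. E1 requires Δm_l = 0, ±1: ✓.
All E1 selection rules are satisfied.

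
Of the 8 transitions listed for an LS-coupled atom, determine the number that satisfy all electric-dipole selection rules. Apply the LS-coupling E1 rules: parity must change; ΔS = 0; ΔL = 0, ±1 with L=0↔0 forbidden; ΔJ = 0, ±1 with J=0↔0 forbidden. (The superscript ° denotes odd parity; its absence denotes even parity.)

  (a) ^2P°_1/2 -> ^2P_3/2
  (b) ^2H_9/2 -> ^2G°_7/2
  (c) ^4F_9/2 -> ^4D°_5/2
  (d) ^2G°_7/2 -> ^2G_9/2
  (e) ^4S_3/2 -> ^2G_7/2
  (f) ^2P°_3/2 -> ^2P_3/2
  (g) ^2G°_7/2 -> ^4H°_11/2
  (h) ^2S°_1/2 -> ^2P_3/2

(a) allowed
(b) allowed
(c) forbidden (ΔJ fails)
(d) allowed
(e) forbidden (parity, ΔS, ΔL, ΔJ fail)
(f) allowed
(g) forbidden (parity, ΔS, ΔJ fail)
(h) allowed
Total allowed: 5 of 8.

5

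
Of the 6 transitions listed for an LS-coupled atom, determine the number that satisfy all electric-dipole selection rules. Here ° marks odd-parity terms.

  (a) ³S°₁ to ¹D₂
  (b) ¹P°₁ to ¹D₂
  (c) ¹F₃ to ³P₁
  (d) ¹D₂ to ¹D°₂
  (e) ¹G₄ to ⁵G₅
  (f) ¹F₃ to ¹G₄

(a) forbidden (ΔS, ΔL fail)
(b) allowed
(c) forbidden (parity, ΔS, ΔL, ΔJ fail)
(d) allowed
(e) forbidden (parity, ΔS fail)
(f) forbidden (parity fails)
Total allowed: 2 of 6.

2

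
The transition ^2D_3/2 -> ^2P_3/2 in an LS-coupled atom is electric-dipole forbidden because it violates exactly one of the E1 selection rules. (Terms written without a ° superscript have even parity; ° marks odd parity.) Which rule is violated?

parity

Reading off the term symbols: S 1/2→1/2, L 2→1, J 3/2→3/2, parity even→even.
ΔJ = 0, ±1 (not J=0↔0): J: 3/2 → 3/2, ΔJ = +0 — passes.
ΔL = 0, ±1 (not L=0↔0): L: 2 → 1, ΔL = -1 — passes.
Parity must change: even → even — fails.
ΔS = 0: S: 1/2 → 1/2 — passes.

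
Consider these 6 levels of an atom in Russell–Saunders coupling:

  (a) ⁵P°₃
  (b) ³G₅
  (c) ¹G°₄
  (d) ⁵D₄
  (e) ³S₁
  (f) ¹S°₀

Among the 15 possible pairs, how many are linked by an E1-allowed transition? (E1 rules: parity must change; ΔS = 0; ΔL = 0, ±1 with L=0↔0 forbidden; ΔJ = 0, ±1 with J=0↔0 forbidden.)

1

(a)–(b): forbidden (ΔS, ΔL, ΔJ).
(a)–(c): forbidden (parity, ΔS, ΔL).
(a)–(d): allowed.
(a)–(e): forbidden (ΔS, ΔJ).
(a)–(f): forbidden (parity, ΔS, ΔJ).
(b)–(c): forbidden (ΔS).
(b)–(d): forbidden (parity, ΔS, ΔL).
(b)–(e): forbidden (parity, ΔL, ΔJ).
(b)–(f): forbidden (ΔS, ΔL, ΔJ).
(c)–(d): forbidden (ΔS, ΔL).
(c)–(e): forbidden (ΔS, ΔL, ΔJ).
(c)–(f): forbidden (parity, ΔL, ΔJ).
(d)–(e): forbidden (parity, ΔS, ΔL, ΔJ).
(d)–(f): forbidden (ΔS, ΔL, ΔJ).
(e)–(f): forbidden (ΔS, ΔL).
Allowed pairs: 1 of 15.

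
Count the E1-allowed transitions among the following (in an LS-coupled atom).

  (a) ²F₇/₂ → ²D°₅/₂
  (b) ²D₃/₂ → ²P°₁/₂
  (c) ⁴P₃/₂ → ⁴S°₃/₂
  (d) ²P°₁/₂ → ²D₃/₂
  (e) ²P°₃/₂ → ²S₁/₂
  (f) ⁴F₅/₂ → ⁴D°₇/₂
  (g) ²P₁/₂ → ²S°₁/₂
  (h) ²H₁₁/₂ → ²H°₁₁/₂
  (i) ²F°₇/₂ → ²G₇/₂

9

(a) allowed
(b) allowed
(c) allowed
(d) allowed
(e) allowed
(f) allowed
(g) allowed
(h) allowed
(i) allowed
Total allowed: 9 of 9.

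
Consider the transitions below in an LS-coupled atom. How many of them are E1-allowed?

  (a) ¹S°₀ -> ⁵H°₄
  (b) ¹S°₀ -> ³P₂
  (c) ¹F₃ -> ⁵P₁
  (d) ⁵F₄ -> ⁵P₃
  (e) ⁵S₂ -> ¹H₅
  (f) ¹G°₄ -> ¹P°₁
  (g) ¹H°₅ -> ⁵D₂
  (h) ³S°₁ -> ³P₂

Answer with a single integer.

(a) forbidden (parity, ΔS, ΔL, ΔJ fail)
(b) forbidden (ΔS, ΔJ fail)
(c) forbidden (parity, ΔS, ΔL, ΔJ fail)
(d) forbidden (parity, ΔL fail)
(e) forbidden (parity, ΔS, ΔL, ΔJ fail)
(f) forbidden (parity, ΔL, ΔJ fail)
(g) forbidden (ΔS, ΔL, ΔJ fail)
(h) allowed
Total allowed: 1 of 8.

1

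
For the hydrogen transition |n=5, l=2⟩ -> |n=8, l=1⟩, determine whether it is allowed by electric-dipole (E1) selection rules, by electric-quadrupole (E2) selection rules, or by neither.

E1

Δl = 1 − 2 = -1; l_i + l_f = 3.
E1 (Δl = ±1): satisfied.
E2 (Δl = 0,±2, l_i+l_f ≥ 2): not satisfied.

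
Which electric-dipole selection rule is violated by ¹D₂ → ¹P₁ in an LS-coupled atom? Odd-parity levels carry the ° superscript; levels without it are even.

parity

Initial level: S=0, L=2, J=2, parity even. Final level: S=0, L=1, J=1, parity even.
Parity must change: even → even — violated.
ΔS = 0: S: 0 → 0 — satisfied.
ΔL = 0, ±1 (not L=0↔0): L: 2 → 1, ΔL = -1 — satisfied.
ΔJ = 0, ±1 (not J=0↔0): J: 2 → 1, ΔJ = -1 — satisfied.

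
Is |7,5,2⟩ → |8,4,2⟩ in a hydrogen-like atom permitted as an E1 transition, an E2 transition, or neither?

E1

Δl = 4 − 5 = -1; l_i + l_f = 9.
Δm_l = +0.
E1 (Δl = ±1, |Δm_l| ≤ 1): satisfied.
E2 (Δl = 0,±2, l_i+l_f ≥ 2, |Δm_l| ≤ 2): not satisfied.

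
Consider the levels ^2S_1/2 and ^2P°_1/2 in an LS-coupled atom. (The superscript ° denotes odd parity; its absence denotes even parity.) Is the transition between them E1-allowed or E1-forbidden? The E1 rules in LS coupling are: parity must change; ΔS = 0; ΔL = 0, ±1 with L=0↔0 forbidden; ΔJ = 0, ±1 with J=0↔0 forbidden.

Reading off the term symbols: S 1/2→1/2, L 0→1, J 1/2→1/2, parity even→odd.
Parity must change: even → odd — passes.
ΔS = 0: S: 1/2 → 1/2 — passes.
ΔL = 0, ±1 (not L=0↔0): L: 0 → 1, ΔL = +1 — passes.
ΔJ = 0, ±1 (not J=0↔0): J: 1/2 → 1/2, ΔJ = +0 — passes.
All four E1 rules are satisfied.

allowed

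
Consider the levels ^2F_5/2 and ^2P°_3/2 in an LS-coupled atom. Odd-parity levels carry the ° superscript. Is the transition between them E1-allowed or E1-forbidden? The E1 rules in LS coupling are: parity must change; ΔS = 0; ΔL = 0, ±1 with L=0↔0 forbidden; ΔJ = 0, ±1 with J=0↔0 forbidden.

Parity must change: even → odd — satisfied.
ΔS = 0: S: 1/2 → 1/2 — satisfied.
ΔL = 0, ±1 (not L=0↔0): L: 3 → 1, ΔL = -2 — violated.
ΔJ = 0, ±1 (not J=0↔0): J: 5/2 → 3/2, ΔJ = -1 — satisfied.
Rule(s) violated: ΔL.

forbidden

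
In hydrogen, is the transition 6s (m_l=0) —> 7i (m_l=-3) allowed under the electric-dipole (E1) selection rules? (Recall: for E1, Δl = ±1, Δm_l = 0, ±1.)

Initial l = 0, final l = 6, so Δl = +6. E1 requires Δl = ±1: violated.
m_l: 0 → -3 (Δm_l = -3). |Δm_l| ≤ 1 violated.
The transition is electric-dipole forbidden.

forbidden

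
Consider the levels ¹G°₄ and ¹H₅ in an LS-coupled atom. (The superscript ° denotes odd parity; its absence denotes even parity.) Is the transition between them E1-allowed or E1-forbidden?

Parity must change: odd → even — ok.
ΔS = 0: S: 0 → 0 — ok.
ΔL = 0, ±1 (not L=0↔0): L: 4 → 5, ΔL = +1 — ok.
ΔJ = 0, ±1 (not J=0↔0): J: 4 → 5, ΔJ = +1 — ok.
All four E1 rules are satisfied.

allowed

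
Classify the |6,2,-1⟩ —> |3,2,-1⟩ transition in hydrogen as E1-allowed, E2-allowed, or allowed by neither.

E2

Δl = 2 − 2 = +0; l_i + l_f = 4.
Δm_l = +0.
E1 (Δl = ±1, |Δm_l| ≤ 1): not satisfied.
E2 (Δl = 0,±2, l_i+l_f ≥ 2, |Δm_l| ≤ 2): satisfied.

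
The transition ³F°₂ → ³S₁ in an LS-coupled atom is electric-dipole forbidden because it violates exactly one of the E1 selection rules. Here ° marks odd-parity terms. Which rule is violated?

the ΔL = 0, ±1 rule

Reading off the term symbols: S 1→1, L 3→0, J 2→1, parity odd→even.
ΔJ = 0, ±1 (not J=0↔0): J: 2 → 1, ΔJ = -1 — satisfied.
ΔL = 0, ±1 (not L=0↔0): L: 3 → 0, ΔL = -3 — violated.
ΔS = 0: S: 1 → 1 — satisfied.
Parity must change: odd → even — satisfied.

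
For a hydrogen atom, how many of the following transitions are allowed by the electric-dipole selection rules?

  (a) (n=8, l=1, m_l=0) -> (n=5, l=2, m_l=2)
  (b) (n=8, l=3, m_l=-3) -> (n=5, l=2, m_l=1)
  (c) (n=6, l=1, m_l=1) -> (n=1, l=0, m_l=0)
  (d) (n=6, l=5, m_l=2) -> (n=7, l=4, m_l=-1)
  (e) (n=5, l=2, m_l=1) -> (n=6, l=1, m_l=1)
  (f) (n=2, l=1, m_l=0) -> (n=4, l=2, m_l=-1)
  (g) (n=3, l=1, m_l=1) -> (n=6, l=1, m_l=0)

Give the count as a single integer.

(a) forbidden — Δm_l = +2 (E1 requires Δm_l = 0, ±1)
(b) forbidden — Δm_l = +4 (E1 requires Δm_l = 0, ±1)
(c) allowed
(d) forbidden — Δm_l = -3 (E1 requires Δm_l = 0, ±1)
(e) allowed
(f) allowed
(g) forbidden — Δl = +0 (E1 requires Δl = ±1)
Total allowed: 3 of 7.

3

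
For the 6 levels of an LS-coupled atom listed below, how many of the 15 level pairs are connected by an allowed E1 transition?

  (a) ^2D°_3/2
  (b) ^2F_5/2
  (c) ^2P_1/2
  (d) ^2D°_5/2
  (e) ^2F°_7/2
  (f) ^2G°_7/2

(a)–(b): allowed.
(a)–(c): allowed.
(a)–(d): forbidden (parity).
(a)–(e): forbidden (parity, ΔJ).
(a)–(f): forbidden (parity, ΔL, ΔJ).
(b)–(c): forbidden (parity, ΔL, ΔJ).
(b)–(d): allowed.
(b)–(e): allowed.
(b)–(f): allowed.
(c)–(d): forbidden (ΔJ).
(c)–(e): forbidden (ΔL, ΔJ).
(c)–(f): forbidden (ΔL, ΔJ).
(d)–(e): forbidden (parity).
(d)–(f): forbidden (parity, ΔL).
(e)–(f): forbidden (parity).
Allowed pairs: 5 of 15.

5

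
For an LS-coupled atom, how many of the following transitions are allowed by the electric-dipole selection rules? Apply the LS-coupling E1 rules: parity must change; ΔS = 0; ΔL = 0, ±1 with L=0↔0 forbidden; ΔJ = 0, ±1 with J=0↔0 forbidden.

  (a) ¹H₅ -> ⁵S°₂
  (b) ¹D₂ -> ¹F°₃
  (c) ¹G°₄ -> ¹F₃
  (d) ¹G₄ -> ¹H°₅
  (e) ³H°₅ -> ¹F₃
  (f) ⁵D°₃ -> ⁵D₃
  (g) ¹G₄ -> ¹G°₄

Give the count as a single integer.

(a) forbidden (ΔS, ΔL, ΔJ fail)
(b) allowed
(c) allowed
(d) allowed
(e) forbidden (ΔS, ΔL, ΔJ fail)
(f) allowed
(g) allowed
Total allowed: 5 of 7.

5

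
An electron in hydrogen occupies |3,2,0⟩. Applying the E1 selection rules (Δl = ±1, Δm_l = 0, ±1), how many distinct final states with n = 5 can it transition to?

6

E1 requires Δl = ±1, so l_f ∈ {1, 3}; with 0 ≤ l_f ≤ n_f−1 = 4, the allowed l_f values are {1, 3}.
For l_f = 1: m_f ∈ {m_i−1, m_i, m_i+1} ∩ [−1, 1] = {-1, 0, 1} → 3 states.
For l_f = 3: m_f ∈ {m_i−1, m_i, m_i+1} ∩ [−3, 3] = {-1, 0, 1} → 3 states.
Total: 6.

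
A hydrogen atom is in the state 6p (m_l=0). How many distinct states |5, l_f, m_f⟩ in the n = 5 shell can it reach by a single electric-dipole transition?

4

E1 requires Δl = ±1, so l_f ∈ {0, 2}; with 0 ≤ l_f ≤ n_f−1 = 4, the allowed l_f values are {0, 2}.
For l_f = 0: m_f ∈ {m_i−1, m_i, m_i+1} ∩ [−0, 0] = {0} → 1 state.
For l_f = 2: m_f ∈ {m_i−1, m_i, m_i+1} ∩ [−2, 2] = {-1, 0, 1} → 3 states.
Total: 4.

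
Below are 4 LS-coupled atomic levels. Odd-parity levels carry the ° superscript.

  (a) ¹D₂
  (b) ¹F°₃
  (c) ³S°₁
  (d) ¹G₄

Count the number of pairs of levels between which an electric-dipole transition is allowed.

(a)–(b): allowed.
(a)–(c): forbidden (ΔS, ΔL).
(a)–(d): forbidden (parity, ΔL, ΔJ).
(b)–(c): forbidden (parity, ΔS, ΔL, ΔJ).
(b)–(d): allowed.
(c)–(d): forbidden (ΔS, ΔL, ΔJ).
Allowed pairs: 2 of 6.

2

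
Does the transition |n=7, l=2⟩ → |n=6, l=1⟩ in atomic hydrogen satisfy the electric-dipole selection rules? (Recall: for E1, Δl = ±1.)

allowed

Δl = 1 − 2 = -1; the E1 rule Δl = ±1 is passes.
All E1 selection rules are satisfied.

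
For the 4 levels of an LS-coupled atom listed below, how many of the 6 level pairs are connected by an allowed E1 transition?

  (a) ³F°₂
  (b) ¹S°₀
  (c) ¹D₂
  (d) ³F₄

0

(a)–(b): forbidden (parity, ΔS, ΔL, ΔJ).
(a)–(c): forbidden (ΔS).
(a)–(d): forbidden (ΔJ).
(b)–(c): forbidden (ΔL, ΔJ).
(b)–(d): forbidden (ΔS, ΔL, ΔJ).
(c)–(d): forbidden (parity, ΔS, ΔJ).
Allowed pairs: 0 of 6.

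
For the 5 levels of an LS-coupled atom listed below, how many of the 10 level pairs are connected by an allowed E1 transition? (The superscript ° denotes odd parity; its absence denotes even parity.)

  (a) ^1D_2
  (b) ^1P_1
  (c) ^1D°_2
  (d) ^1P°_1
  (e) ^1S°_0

(a)–(b): forbidden (parity).
(a)–(c): allowed.
(a)–(d): allowed.
(a)–(e): forbidden (ΔL, ΔJ).
(b)–(c): allowed.
(b)–(d): allowed.
(b)–(e): allowed.
(c)–(d): forbidden (parity).
(c)–(e): forbidden (parity, ΔL, ΔJ).
(d)–(e): forbidden (parity).
Allowed pairs: 5 of 10.

5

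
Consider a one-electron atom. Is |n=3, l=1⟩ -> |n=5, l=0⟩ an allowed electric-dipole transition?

Δl = 0 − 1 = -1; the E1 rule Δl = ±1 is passes.
All E1 selection rules are satisfied.

allowed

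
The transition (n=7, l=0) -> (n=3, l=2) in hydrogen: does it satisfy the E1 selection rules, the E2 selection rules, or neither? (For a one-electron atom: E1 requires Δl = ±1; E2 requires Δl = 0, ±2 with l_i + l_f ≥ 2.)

Δl = 2 − 0 = +2; l_i + l_f = 2.
E1 (Δl = ±1): not satisfied.
E2 (Δl = 0,±2, l_i+l_f ≥ 2): satisfied.

E2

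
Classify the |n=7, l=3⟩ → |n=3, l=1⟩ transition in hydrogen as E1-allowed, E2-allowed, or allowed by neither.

Δl = 1 − 3 = -2; l_i + l_f = 4.
E1 (Δl = ±1): not satisfied.
E2 (Δl = 0,±2, l_i+l_f ≥ 2): satisfied.

E2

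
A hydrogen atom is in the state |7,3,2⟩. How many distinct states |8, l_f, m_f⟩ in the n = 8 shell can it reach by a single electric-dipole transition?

E1 requires Δl = ±1, so l_f ∈ {2, 4}; with 0 ≤ l_f ≤ n_f−1 = 7, the allowed l_f values are {2, 4}.
For l_f = 2: m_f ∈ {m_i−1, m_i, m_i+1} ∩ [−2, 2] = {1, 2} → 2 states.
For l_f = 4: m_f ∈ {m_i−1, m_i, m_i+1} ∩ [−4, 4] = {1, 2, 3} → 3 states.
Total: 5.

5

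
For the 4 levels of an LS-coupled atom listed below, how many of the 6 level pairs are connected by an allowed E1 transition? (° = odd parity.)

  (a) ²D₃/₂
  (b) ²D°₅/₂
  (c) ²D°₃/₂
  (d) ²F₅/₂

(a)–(b): allowed.
(a)–(c): allowed.
(a)–(d): forbidden (parity).
(b)–(c): forbidden (parity).
(b)–(d): allowed.
(c)–(d): allowed.
Allowed pairs: 4 of 6.

4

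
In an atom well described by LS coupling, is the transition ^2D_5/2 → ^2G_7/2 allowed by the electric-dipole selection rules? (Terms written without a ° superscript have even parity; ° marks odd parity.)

forbidden

Initial level: S=1/2, L=2, J=5/2, parity even. Final level: S=1/2, L=4, J=7/2, parity even.
Parity must change: even → even — fails.
ΔS = 0: S: 1/2 → 1/2 — ok.
ΔL = 0, ±1 (not L=0↔0): L: 2 → 4, ΔL = +2 — fails.
ΔJ = 0, ±1 (not J=0↔0): J: 5/2 → 7/2, ΔJ = +1 — ok.
Rule(s) violated: parity, ΔL.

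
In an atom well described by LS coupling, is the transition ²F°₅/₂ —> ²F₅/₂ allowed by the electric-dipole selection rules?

allowed

Initial level: S=1/2, L=3, J=5/2, parity odd. Final level: S=1/2, L=3, J=5/2, parity even.
Parity must change: odd → even — satisfied.
ΔS = 0: S: 1/2 → 1/2 — satisfied.
ΔL = 0, ±1 (not L=0↔0): L: 3 → 3, ΔL = +0 — satisfied.
ΔJ = 0, ±1 (not J=0↔0): J: 5/2 → 5/2, ΔJ = +0 — satisfied.
All four E1 rules are satisfied.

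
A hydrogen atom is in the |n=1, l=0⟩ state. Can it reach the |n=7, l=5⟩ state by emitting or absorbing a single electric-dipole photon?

Δl = 5 − 0 = +5; the E1 rule Δl = ±1 is violated.
The transition is electric-dipole forbidden.

forbidden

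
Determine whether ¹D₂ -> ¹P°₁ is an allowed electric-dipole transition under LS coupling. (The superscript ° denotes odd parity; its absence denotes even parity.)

allowed

Initial level: S=0, L=2, J=2, parity even. Final level: S=0, L=1, J=1, parity odd.
ΔL = 0, ±1 (not L=0↔0): L: 2 → 1, ΔL = -1 — passes.
Parity must change: even → odd — passes.
ΔS = 0: S: 0 → 0 — passes.
ΔJ = 0, ±1 (not J=0↔0): J: 2 → 1, ΔJ = -1 — passes.
All four E1 rules are satisfied.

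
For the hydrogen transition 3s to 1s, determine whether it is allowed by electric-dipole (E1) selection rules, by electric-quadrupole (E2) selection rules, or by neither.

Δl = 0 − 0 = +0; l_i + l_f = 0.
E1 (Δl = ±1): not satisfied.
E2 (Δl = 0,±2, l_i+l_f ≥ 2): not satisfied.

neither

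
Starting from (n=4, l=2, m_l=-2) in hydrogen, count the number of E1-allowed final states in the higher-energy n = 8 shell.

4

E1 requires Δl = ±1, so l_f ∈ {1, 3}; with 0 ≤ l_f ≤ n_f−1 = 7, the allowed l_f values are {1, 3}.
For l_f = 1: m_f ∈ {m_i−1, m_i, m_i+1} ∩ [−1, 1] = {-1} → 1 state.
For l_f = 3: m_f ∈ {m_i−1, m_i, m_i+1} ∩ [−3, 3] = {-3, -2, -1} → 3 states.
Total: 4.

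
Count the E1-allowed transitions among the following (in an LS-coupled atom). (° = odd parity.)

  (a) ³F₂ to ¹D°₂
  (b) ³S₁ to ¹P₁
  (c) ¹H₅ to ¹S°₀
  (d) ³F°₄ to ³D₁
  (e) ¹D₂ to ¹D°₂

(a) forbidden (ΔS fails)
(b) forbidden (parity, ΔS fail)
(c) forbidden (ΔL, ΔJ fail)
(d) forbidden (ΔJ fails)
(e) allowed
Total allowed: 1 of 5.

1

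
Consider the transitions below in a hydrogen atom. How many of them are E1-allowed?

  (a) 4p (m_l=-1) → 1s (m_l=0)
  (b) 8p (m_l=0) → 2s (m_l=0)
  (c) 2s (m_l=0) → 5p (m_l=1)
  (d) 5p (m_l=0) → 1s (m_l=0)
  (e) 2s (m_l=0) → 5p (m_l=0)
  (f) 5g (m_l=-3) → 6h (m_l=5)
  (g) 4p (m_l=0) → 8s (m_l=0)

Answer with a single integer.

6

(a) allowed
(b) allowed
(c) allowed
(d) allowed
(e) allowed
(f) forbidden — Δm_l = +8 (E1 requires Δm_l = 0, ±1)
(g) allowed
Total allowed: 6 of 7.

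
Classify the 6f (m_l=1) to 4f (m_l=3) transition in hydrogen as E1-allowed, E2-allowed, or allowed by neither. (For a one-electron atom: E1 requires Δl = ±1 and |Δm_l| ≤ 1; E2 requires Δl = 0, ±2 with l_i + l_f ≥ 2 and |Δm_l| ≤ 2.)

E2

Δl = 3 − 3 = +0; l_i + l_f = 6.
Δm_l = +2.
E1 (Δl = ±1, |Δm_l| ≤ 1): not satisfied.
E2 (Δl = 0,±2, l_i+l_f ≥ 2, |Δm_l| ≤ 2): satisfied.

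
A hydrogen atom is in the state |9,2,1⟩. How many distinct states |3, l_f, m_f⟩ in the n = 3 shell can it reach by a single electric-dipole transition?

2

E1 requires Δl = ±1, so l_f ∈ {1, 3}; with 0 ≤ l_f ≤ n_f−1 = 2, the allowed l_f values are {1}.
For l_f = 1: m_f ∈ {m_i−1, m_i, m_i+1} ∩ [−1, 1] = {0, 1} → 2 states.
Total: 2.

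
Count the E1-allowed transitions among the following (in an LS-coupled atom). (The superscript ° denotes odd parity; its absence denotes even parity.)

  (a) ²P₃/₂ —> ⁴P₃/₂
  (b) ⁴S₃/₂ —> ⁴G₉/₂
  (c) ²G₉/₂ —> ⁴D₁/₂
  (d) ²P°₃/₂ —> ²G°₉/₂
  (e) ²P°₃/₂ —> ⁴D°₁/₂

(a) forbidden (parity, ΔS fail)
(b) forbidden (parity, ΔL, ΔJ fail)
(c) forbidden (parity, ΔS, ΔL, ΔJ fail)
(d) forbidden (parity, ΔL, ΔJ fail)
(e) forbidden (parity, ΔS fail)
Total allowed: 0 of 5.

0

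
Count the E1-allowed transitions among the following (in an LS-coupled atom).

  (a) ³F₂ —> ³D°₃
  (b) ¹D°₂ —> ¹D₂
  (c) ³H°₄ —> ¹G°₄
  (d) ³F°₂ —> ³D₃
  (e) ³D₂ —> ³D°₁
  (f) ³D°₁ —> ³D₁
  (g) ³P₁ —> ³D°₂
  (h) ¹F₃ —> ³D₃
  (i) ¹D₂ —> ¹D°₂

(a) allowed
(b) allowed
(c) forbidden (parity, ΔS fail)
(d) allowed
(e) allowed
(f) allowed
(g) allowed
(h) forbidden (parity, ΔS fail)
(i) allowed
Total allowed: 7 of 9.

7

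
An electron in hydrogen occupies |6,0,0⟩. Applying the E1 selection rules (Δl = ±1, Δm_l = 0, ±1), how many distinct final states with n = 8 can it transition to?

3

E1 requires Δl = ±1, so l_f ∈ {-1, 1}; with 0 ≤ l_f ≤ n_f−1 = 7, the allowed l_f values are {1}.
For l_f = 1: m_f ∈ {m_i−1, m_i, m_i+1} ∩ [−1, 1] = {-1, 0, 1} → 3 states.
Total: 3.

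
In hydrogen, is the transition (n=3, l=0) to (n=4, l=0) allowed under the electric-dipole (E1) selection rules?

l: 0 → 0 (Δl = +0). Δl = ±1 ✗.
The transition is electric-dipole forbidden.

forbidden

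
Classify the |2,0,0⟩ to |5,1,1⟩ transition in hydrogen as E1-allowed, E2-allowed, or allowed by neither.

Δl = 1 − 0 = +1; l_i + l_f = 1.
Δm_l = +1.
E1 (Δl = ±1, |Δm_l| ≤ 1): satisfied.
E2 (Δl = 0,±2, l_i+l_f ≥ 2, |Δm_l| ≤ 2): not satisfied.

E1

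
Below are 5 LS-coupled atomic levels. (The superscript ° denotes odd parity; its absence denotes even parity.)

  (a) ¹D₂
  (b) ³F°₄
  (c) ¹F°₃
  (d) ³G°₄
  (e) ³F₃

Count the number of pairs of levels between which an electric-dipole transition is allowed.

3

(a)–(b): forbidden (ΔS, ΔJ).
(a)–(c): allowed.
(a)–(d): forbidden (ΔS, ΔL, ΔJ).
(a)–(e): forbidden (parity, ΔS).
(b)–(c): forbidden (parity, ΔS).
(b)–(d): forbidden (parity).
(b)–(e): allowed.
(c)–(d): forbidden (parity, ΔS).
(c)–(e): forbidden (ΔS).
(d)–(e): allowed.
Allowed pairs: 3 of 10.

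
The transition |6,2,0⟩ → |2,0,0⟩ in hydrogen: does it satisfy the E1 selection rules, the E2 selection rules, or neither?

E2

Δl = 0 − 2 = -2; l_i + l_f = 2.
Δm_l = +0.
E1 (Δl = ±1, |Δm_l| ≤ 1): not satisfied.
E2 (Δl = 0,±2, l_i+l_f ≥ 2, |Δm_l| ≤ 2): satisfied.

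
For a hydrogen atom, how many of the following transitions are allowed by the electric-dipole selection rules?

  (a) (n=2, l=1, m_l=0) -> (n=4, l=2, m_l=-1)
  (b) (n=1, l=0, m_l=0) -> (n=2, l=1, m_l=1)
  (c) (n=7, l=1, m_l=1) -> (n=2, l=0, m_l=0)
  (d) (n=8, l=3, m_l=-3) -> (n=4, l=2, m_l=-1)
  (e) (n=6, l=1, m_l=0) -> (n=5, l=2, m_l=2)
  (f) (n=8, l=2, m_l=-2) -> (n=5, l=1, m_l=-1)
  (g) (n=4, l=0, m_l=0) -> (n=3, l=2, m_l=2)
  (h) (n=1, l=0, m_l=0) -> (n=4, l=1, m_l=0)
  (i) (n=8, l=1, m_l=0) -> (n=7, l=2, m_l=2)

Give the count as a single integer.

(a) allowed
(b) allowed
(c) allowed
(d) forbidden — Δm_l = +2 (E1 requires Δm_l = 0, ±1)
(e) forbidden — Δm_l = +2 (E1 requires Δm_l = 0, ±1)
(f) allowed
(g) forbidden — Δl = +2 (E1 requires Δl = ±1); Δm_l = +2 (E1 requires Δm_l = 0, ±1)
(h) allowed
(i) forbidden — Δm_l = +2 (E1 requires Δm_l = 0, ±1)
Total allowed: 5 of 9.

5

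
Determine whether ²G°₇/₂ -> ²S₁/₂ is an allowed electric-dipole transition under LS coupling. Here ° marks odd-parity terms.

forbidden

Parity must change: odd → even — satisfied.
ΔS = 0: S: 1/2 → 1/2 — satisfied.
ΔJ = 0, ±1 (not J=0↔0): J: 7/2 → 1/2, ΔJ = -3 — violated.
ΔL = 0, ±1 (not L=0↔0): L: 4 → 0, ΔL = -4 — violated.
Rule(s) violated: ΔL, ΔJ.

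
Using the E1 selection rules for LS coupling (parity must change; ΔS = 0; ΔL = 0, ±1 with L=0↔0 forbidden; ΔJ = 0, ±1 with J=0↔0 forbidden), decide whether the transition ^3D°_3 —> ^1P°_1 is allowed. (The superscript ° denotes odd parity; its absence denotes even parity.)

Parity must change: odd → odd — fails.
ΔS = 0: S: 1 → 0 — fails.
ΔL = 0, ±1 (not L=0↔0): L: 2 → 1, ΔL = -1 — ok.
ΔJ = 0, ±1 (not J=0↔0): J: 3 → 1, ΔJ = -2 — fails.
Rule(s) violated: parity, ΔS, ΔJ.

forbidden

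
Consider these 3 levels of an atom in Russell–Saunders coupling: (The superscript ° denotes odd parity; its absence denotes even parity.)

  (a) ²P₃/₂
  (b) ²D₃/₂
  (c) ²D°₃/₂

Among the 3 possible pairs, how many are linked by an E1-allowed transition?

(a)–(b): forbidden (parity).
(a)–(c): allowed.
(b)–(c): allowed.
Allowed pairs: 2 of 3.

2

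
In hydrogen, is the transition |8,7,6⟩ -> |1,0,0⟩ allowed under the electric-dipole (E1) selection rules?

forbidden

Initial l = 7, final l = 0, so Δl = -7. E1 requires Δl = ±1: violated.
m_l: 6 → 0 (Δm_l = -6). |Δm_l| ≤ 1 violated.
The transition is electric-dipole forbidden.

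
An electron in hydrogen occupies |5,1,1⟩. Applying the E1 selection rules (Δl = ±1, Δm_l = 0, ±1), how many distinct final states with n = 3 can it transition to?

4

E1 requires Δl = ±1, so l_f ∈ {0, 2}; with 0 ≤ l_f ≤ n_f−1 = 2, the allowed l_f values are {0, 2}.
For l_f = 0: m_f ∈ {m_i−1, m_i, m_i+1} ∩ [−0, 0] = {0} → 1 state.
For l_f = 2: m_f ∈ {m_i−1, m_i, m_i+1} ∩ [−2, 2] = {0, 1, 2} → 3 states.
Total: 4.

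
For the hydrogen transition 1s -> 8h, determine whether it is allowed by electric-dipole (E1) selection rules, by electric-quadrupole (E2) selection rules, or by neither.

Δl = 5 − 0 = +5; l_i + l_f = 5.
E1 (Δl = ±1): not satisfied.
E2 (Δl = 0,±2, l_i+l_f ≥ 2): not satisfied.

neither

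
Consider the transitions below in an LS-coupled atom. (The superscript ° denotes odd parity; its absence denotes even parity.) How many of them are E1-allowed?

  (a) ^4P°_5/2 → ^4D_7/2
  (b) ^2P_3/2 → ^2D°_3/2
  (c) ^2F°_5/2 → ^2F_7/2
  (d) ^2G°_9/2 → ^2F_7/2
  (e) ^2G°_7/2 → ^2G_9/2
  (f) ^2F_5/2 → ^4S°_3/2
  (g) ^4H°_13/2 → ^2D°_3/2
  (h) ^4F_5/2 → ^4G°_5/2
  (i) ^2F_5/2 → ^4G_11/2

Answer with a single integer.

6

(a) allowed
(b) allowed
(c) allowed
(d) allowed
(e) allowed
(f) forbidden (ΔS, ΔL fail)
(g) forbidden (parity, ΔS, ΔL, ΔJ fail)
(h) allowed
(i) forbidden (parity, ΔS, ΔJ fail)
Total allowed: 6 of 9.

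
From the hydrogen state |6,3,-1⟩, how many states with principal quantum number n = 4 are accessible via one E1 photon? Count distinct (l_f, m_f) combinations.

E1 requires Δl = ±1, so l_f ∈ {2, 4}; with 0 ≤ l_f ≤ n_f−1 = 3, the allowed l_f values are {2}.
For l_f = 2: m_f ∈ {m_i−1, m_i, m_i+1} ∩ [−2, 2] = {-2, -1, 0} → 3 states.
Total: 3.

3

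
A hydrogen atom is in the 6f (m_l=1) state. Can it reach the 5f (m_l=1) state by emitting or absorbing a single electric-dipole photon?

Δl = 3 − 3 = +0; the E1 rule Δl = ±1 is violated.
Δm_l = 1 − (1) = +0. E1 requires Δm_l = 0, ±1: satisfied.
The transition is electric-dipole forbidden.

forbidden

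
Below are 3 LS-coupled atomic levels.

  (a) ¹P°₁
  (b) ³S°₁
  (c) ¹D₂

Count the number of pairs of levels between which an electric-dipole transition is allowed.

(a)–(b): forbidden (parity, ΔS).
(a)–(c): allowed.
(b)–(c): forbidden (ΔS, ΔL).
Allowed pairs: 1 of 3.

1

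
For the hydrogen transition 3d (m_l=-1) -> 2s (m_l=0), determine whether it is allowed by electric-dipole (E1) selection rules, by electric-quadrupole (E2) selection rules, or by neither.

Δl = 0 − 2 = -2; l_i + l_f = 2.
Δm_l = +1.
E1 (Δl = ±1, |Δm_l| ≤ 1): not satisfied.
E2 (Δl = 0,±2, l_i+l_f ≥ 2, |Δm_l| ≤ 2): satisfied.

E2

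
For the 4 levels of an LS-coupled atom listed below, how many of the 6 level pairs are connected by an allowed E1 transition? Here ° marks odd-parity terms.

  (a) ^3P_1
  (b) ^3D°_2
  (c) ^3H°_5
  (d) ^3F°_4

1

(a)–(b): allowed.
(a)–(c): forbidden (ΔL, ΔJ).
(a)–(d): forbidden (ΔL, ΔJ).
(b)–(c): forbidden (parity, ΔL, ΔJ).
(b)–(d): forbidden (parity, ΔJ).
(c)–(d): forbidden (parity, ΔL).
Allowed pairs: 1 of 6.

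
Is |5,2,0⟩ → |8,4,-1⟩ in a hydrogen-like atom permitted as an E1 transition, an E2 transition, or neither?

E2

Δl = 4 − 2 = +2; l_i + l_f = 6.
Δm_l = -1.
E1 (Δl = ±1, |Δm_l| ≤ 1): not satisfied.
E2 (Δl = 0,±2, l_i+l_f ≥ 2, |Δm_l| ≤ 2): satisfied.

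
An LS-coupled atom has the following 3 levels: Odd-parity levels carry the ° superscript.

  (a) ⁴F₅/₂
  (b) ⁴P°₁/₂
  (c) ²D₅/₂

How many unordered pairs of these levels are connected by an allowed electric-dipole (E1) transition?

(a)–(b): forbidden (ΔL, ΔJ).
(a)–(c): forbidden (parity, ΔS).
(b)–(c): forbidden (ΔS, ΔJ).
Allowed pairs: 0 of 3.

0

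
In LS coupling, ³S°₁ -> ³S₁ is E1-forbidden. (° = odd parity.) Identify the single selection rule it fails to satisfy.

Reading off the term symbols: S 1→1, L 0→0, J 1→1, parity odd→even.
Parity must change: odd → even — ok.
ΔS = 0: S: 1 → 1 — ok.
ΔL = 0, ±1 (not L=0↔0): L: 0 → 0, ΔL = +0 — fails.
ΔJ = 0, ±1 (not J=0↔0): J: 1 → 1, ΔJ = +0 — ok.

the L=0 ↔ L=0 exclusion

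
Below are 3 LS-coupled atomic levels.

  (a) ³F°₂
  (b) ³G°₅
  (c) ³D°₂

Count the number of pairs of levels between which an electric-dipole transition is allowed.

0

(a)–(b): forbidden (parity, ΔJ).
(a)–(c): forbidden (parity).
(b)–(c): forbidden (parity, ΔL, ΔJ).
Allowed pairs: 0 of 3.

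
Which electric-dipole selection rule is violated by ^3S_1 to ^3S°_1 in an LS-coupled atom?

Parity must change: even → odd — ✓.
ΔS = 0: S: 1 → 1 — ✓.
ΔL = 0, ±1 (not L=0↔0): L: 0 → 0, ΔL = +0 — ✗.
ΔJ = 0, ±1 (not J=0↔0): J: 1 → 1, ΔJ = +0 — ✓.

the L=0 ↔ L=0 exclusion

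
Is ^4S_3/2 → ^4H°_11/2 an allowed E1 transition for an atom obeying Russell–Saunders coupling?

Reading off the term symbols: S 3/2→3/2, L 0→5, J 3/2→11/2, parity even→odd.
Parity must change: even → odd — ✓.
ΔS = 0: S: 3/2 → 3/2 — ✓.
ΔL = 0, ±1 (not L=0↔0): L: 0 → 5, ΔL = +5 — ✗.
ΔJ = 0, ±1 (not J=0↔0): J: 3/2 → 11/2, ΔJ = +4 — ✗.
Rule(s) violated: ΔL, ΔJ.

forbidden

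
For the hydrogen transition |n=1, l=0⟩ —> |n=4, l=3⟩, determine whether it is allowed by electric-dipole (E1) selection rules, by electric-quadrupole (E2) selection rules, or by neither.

neither

Δl = 3 − 0 = +3; l_i + l_f = 3.
E1 (Δl = ±1): not satisfied.
E2 (Δl = 0,±2, l_i+l_f ≥ 2): not satisfied.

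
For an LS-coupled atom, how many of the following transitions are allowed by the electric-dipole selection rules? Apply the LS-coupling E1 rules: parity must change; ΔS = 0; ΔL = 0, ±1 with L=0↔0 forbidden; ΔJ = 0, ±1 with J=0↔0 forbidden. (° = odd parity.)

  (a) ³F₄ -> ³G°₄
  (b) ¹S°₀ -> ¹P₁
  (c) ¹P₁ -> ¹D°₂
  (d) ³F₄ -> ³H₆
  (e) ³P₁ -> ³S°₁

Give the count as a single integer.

4

(a) allowed
(b) allowed
(c) allowed
(d) forbidden (parity, ΔL, ΔJ fail)
(e) allowed
Total allowed: 4 of 5.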